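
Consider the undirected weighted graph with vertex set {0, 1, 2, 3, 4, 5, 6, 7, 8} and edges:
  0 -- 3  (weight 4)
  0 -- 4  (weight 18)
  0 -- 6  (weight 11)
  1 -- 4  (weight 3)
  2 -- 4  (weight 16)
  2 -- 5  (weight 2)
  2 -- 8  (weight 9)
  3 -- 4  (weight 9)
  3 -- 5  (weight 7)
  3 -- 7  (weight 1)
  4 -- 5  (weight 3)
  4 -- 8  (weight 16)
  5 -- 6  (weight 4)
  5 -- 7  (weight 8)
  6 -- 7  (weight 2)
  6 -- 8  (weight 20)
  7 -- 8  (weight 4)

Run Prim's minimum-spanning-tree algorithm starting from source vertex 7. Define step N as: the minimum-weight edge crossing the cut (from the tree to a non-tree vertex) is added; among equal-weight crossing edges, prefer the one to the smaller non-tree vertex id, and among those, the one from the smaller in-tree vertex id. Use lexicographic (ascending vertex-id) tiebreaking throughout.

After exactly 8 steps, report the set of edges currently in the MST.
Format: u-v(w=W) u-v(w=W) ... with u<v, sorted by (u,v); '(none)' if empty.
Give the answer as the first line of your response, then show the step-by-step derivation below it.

0-3(w=4) 1-4(w=3) 2-5(w=2) 3-7(w=1) 4-5(w=3) 5-6(w=4) 6-7(w=2) 7-8(w=4)

step 1: add edge 3-7 (w=1); MST = {3-7(w=1)}
step 2: add edge 6-7 (w=2); MST = {3-7(w=1) 6-7(w=2)}
step 3: add edge 0-3 (w=4); MST = {0-3(w=4) 3-7(w=1) 6-7(w=2)}
step 4: add edge 5-6 (w=4); MST = {0-3(w=4) 3-7(w=1) 5-6(w=4) 6-7(w=2)}
step 5: add edge 2-5 (w=2); MST = {0-3(w=4) 2-5(w=2) 3-7(w=1) 5-6(w=4) 6-7(w=2)}
step 6: add edge 4-5 (w=3); MST = {0-3(w=4) 2-5(w=2) 3-7(w=1) 4-5(w=3) 5-6(w=4) 6-7(w=2)}
step 7: add edge 1-4 (w=3); MST = {0-3(w=4) 1-4(w=3) 2-5(w=2) 3-7(w=1) 4-5(w=3) 5-6(w=4) 6-7(w=2)}
step 8: add edge 7-8 (w=4); MST = {0-3(w=4) 1-4(w=3) 2-5(w=2) 3-7(w=1) 4-5(w=3) 5-6(w=4) 6-7(w=2) 7-8(w=4)}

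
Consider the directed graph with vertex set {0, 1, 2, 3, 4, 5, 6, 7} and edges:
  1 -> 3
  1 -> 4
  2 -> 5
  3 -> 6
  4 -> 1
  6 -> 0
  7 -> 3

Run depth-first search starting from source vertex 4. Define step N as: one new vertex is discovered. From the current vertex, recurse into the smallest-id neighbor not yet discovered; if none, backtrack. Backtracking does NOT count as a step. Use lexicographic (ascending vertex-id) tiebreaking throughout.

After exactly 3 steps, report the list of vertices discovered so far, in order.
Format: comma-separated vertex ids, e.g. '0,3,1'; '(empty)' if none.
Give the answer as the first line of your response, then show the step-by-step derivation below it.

4,1,3

step 1: discover 4; path=4; order=4
step 2: discover 1; path=4>1; order=4,1
step 3: discover 3; path=4>1>3; order=4,1,3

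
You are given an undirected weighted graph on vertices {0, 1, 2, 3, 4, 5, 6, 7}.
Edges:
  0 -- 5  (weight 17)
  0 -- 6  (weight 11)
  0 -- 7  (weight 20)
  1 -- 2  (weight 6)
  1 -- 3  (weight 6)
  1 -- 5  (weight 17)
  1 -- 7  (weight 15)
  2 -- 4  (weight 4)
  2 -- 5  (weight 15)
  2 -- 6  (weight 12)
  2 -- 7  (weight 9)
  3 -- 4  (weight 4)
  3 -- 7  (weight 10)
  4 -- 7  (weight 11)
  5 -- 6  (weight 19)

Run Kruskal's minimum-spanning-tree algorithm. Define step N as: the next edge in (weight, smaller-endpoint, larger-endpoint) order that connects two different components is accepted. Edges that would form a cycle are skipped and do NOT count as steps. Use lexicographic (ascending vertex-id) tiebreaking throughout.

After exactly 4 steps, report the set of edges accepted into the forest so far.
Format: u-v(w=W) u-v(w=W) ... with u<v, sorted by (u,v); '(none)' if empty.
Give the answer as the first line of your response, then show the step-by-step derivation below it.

1-2(w=6) 2-4(w=4) 2-7(w=9) 3-4(w=4)

step 1: add edge 2-4 (w=4); MST = {2-4(w=4)}
step 2: add edge 3-4 (w=4); MST = {2-4(w=4) 3-4(w=4)}
step 3: add edge 1-2 (w=6); MST = {1-2(w=6) 2-4(w=4) 3-4(w=4)}
step 4: add edge 2-7 (w=9); MST = {1-2(w=6) 2-4(w=4) 2-7(w=9) 3-4(w=4)}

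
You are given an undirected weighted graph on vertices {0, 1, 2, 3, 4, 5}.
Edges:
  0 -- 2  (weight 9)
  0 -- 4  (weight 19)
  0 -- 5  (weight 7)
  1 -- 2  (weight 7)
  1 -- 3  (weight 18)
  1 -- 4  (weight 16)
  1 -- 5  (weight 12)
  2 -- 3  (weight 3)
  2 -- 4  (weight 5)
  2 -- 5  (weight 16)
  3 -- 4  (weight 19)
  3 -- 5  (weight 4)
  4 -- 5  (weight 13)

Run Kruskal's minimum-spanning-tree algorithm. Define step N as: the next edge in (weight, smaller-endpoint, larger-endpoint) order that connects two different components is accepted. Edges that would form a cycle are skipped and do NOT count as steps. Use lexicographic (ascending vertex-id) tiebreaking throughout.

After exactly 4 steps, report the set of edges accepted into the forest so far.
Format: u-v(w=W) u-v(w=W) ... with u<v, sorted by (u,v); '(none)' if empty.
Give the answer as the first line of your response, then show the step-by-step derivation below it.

0-5(w=7) 2-3(w=3) 2-4(w=5) 3-5(w=4)

step 1: add edge 2-3 (w=3); MST = {2-3(w=3)}
step 2: add edge 3-5 (w=4); MST = {2-3(w=3) 3-5(w=4)}
step 3: add edge 2-4 (w=5); MST = {2-3(w=3) 2-4(w=5) 3-5(w=4)}
step 4: add edge 0-5 (w=7); MST = {0-5(w=7) 2-3(w=3) 2-4(w=5) 3-5(w=4)}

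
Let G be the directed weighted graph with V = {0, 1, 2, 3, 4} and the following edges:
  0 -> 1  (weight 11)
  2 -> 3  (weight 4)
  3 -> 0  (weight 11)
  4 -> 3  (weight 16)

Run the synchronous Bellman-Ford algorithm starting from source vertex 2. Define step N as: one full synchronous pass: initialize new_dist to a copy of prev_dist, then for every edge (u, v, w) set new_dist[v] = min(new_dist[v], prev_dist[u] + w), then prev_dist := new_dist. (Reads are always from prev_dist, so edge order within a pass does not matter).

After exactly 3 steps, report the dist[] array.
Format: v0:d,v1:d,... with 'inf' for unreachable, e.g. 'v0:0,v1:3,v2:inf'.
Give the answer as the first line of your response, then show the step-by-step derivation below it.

v0:15,v1:26,v2:0,v3:4,v4:inf

step 1: dist = v0:inf,v1:inf,v2:0,v3:4,v4:inf
step 2: dist = v0:15,v1:inf,v2:0,v3:4,v4:inf
step 3: dist = v0:15,v1:26,v2:0,v3:4,v4:inf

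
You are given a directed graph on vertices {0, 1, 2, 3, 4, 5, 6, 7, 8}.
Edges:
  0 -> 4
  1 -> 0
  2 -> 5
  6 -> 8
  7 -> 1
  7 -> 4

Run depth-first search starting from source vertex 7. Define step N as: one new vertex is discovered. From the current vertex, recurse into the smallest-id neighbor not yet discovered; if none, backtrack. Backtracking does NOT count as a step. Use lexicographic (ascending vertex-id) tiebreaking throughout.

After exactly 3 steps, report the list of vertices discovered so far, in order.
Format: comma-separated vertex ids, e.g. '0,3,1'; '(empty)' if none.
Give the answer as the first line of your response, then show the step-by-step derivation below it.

7,1,0

step 1: discover 7; path=7; order=7
step 2: discover 1; path=7>1; order=7,1
step 3: discover 0; path=7>1>0; order=7,1,0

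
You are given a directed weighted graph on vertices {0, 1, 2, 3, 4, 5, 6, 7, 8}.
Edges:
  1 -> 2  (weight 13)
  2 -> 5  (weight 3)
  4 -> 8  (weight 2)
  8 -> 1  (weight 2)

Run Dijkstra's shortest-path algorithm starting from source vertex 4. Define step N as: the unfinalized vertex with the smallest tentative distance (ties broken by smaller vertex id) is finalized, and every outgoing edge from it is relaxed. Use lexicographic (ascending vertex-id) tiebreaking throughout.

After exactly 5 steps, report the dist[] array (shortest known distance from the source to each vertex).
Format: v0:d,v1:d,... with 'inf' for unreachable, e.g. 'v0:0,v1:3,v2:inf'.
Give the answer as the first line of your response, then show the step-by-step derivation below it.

v0:inf,v1:4,v2:17,v3:inf,v4:0,v5:20,v6:inf,v7:inf,v8:2

step 1: dist = v0:inf,v1:inf,v2:inf,v3:inf,v4:0,v5:inf,v6:inf,v7:inf,v8:2
step 2: dist = v0:inf,v1:4,v2:inf,v3:inf,v4:0,v5:inf,v6:inf,v7:inf,v8:2
step 3: dist = v0:inf,v1:4,v2:17,v3:inf,v4:0,v5:inf,v6:inf,v7:inf,v8:2
step 4: dist = v0:inf,v1:4,v2:17,v3:inf,v4:0,v5:20,v6:inf,v7:inf,v8:2
step 5: dist = v0:inf,v1:4,v2:17,v3:inf,v4:0,v5:20,v6:inf,v7:inf,v8:2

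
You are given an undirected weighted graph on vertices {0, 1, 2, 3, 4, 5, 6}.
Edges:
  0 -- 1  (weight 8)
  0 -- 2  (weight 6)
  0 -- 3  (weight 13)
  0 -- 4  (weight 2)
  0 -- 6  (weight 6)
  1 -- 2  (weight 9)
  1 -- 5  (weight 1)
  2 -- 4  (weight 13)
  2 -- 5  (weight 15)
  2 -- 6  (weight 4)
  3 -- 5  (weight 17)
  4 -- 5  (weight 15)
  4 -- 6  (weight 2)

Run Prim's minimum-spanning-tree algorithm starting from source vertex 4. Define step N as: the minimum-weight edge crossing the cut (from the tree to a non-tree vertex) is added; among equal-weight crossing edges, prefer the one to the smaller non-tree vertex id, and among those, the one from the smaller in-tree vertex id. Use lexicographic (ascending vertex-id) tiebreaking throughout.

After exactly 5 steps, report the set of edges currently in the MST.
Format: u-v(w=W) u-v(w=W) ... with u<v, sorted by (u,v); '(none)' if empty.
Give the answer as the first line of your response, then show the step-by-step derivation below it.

0-1(w=8) 0-4(w=2) 1-5(w=1) 2-6(w=4) 4-6(w=2)

step 1: add edge 0-4 (w=2); MST = {0-4(w=2)}
step 2: add edge 4-6 (w=2); MST = {0-4(w=2) 4-6(w=2)}
step 3: add edge 2-6 (w=4); MST = {0-4(w=2) 2-6(w=4) 4-6(w=2)}
step 4: add edge 0-1 (w=8); MST = {0-1(w=8) 0-4(w=2) 2-6(w=4) 4-6(w=2)}
step 5: add edge 1-5 (w=1); MST = {0-1(w=8) 0-4(w=2) 1-5(w=1) 2-6(w=4) 4-6(w=2)}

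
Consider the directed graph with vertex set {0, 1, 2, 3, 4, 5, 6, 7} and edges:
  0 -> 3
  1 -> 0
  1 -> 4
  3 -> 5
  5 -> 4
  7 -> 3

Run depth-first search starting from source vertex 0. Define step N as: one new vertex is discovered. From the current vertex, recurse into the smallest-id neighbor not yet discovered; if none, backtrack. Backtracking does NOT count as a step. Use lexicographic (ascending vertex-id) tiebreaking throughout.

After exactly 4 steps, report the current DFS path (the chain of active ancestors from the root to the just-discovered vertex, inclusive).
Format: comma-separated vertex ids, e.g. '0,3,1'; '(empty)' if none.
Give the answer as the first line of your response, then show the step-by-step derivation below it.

0,3,5,4

step 1: discover 0; path=0; order=0
step 2: discover 3; path=0>3; order=0,3
step 3: discover 5; path=0>3>5; order=0,3,5
step 4: discover 4; path=0>3>5>4; order=0,3,5,4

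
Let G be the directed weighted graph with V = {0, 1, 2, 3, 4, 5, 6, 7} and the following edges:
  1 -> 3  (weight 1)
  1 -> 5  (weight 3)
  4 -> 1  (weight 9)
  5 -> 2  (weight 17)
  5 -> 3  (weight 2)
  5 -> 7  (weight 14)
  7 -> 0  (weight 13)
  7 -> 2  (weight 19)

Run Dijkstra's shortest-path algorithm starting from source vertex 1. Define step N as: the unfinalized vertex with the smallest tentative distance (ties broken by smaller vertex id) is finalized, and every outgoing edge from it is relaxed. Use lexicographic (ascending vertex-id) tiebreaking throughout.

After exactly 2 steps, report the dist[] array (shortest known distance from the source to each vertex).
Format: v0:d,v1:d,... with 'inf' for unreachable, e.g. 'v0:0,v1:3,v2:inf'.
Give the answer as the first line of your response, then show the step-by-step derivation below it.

v0:inf,v1:0,v2:inf,v3:1,v4:inf,v5:3,v6:inf,v7:inf

step 1: dist = v0:inf,v1:0,v2:inf,v3:1,v4:inf,v5:3,v6:inf,v7:inf
step 2: dist = v0:inf,v1:0,v2:inf,v3:1,v4:inf,v5:3,v6:inf,v7:inf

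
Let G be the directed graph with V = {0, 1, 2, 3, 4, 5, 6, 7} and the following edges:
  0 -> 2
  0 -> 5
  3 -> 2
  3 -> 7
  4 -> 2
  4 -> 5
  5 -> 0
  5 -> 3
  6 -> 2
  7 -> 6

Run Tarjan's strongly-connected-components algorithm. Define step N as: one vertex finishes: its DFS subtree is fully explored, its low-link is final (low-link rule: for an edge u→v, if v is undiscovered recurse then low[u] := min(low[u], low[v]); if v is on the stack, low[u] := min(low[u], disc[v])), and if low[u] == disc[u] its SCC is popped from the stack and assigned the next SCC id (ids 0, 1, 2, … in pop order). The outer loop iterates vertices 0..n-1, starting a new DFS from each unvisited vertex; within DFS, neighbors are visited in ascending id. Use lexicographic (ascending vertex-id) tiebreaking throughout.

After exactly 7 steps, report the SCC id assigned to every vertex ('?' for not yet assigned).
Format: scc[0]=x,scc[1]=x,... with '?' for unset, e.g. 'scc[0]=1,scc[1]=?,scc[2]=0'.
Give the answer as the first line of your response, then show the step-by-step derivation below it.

scc[0]=4,scc[1]=5,scc[2]=0,scc[3]=3,scc[4]=?,scc[5]=4,scc[6]=1,scc[7]=2

step 1: low=(low[0]=0,low[1]=?,low[2]=1,low[3]=?,low[4]=?,low[5]=?,low[6]=?,low[7]=?); scc=(scc[0]=?,scc[1]=?,scc[2]=0,scc[3]=?,scc[4]=?,scc[5]=?,scc[6]=?,scc[7]=?)
step 2: low=(low[0]=0,low[1]=?,low[2]=1,low[3]=3,low[4]=?,low[5]=0,low[6]=5,low[7]=4); scc=(scc[0]=?,scc[1]=?,scc[2]=0,scc[3]=?,scc[4]=?,scc[5]=?,scc[6]=1,scc[7]=?)
step 3: low=(low[0]=0,low[1]=?,low[2]=1,low[3]=3,low[4]=?,low[5]=0,low[6]=5,low[7]=4); scc=(scc[0]=?,scc[1]=?,scc[2]=0,scc[3]=?,scc[4]=?,scc[5]=?,scc[6]=1,scc[7]=2)
step 4: low=(low[0]=0,low[1]=?,low[2]=1,low[3]=3,low[4]=?,low[5]=0,low[6]=5,low[7]=4); scc=(scc[0]=?,scc[1]=?,scc[2]=0,scc[3]=3,scc[4]=?,scc[5]=?,scc[6]=1,scc[7]=2)
step 5: low=(low[0]=0,low[1]=?,low[2]=1,low[3]=3,low[4]=?,low[5]=0,low[6]=5,low[7]=4); scc=(scc[0]=?,scc[1]=?,scc[2]=0,scc[3]=3,scc[4]=?,scc[5]=?,scc[6]=1,scc[7]=2)
step 6: low=(low[0]=0,low[1]=?,low[2]=1,low[3]=3,low[4]=?,low[5]=0,low[6]=5,low[7]=4); scc=(scc[0]=4,scc[1]=?,scc[2]=0,scc[3]=3,scc[4]=?,scc[5]=4,scc[6]=1,scc[7]=2)
step 7: low=(low[0]=0,low[1]=6,low[2]=1,low[3]=3,low[4]=?,low[5]=0,low[6]=5,low[7]=4); scc=(scc[0]=4,scc[1]=5,scc[2]=0,scc[3]=3,scc[4]=?,scc[5]=4,scc[6]=1,scc[7]=2)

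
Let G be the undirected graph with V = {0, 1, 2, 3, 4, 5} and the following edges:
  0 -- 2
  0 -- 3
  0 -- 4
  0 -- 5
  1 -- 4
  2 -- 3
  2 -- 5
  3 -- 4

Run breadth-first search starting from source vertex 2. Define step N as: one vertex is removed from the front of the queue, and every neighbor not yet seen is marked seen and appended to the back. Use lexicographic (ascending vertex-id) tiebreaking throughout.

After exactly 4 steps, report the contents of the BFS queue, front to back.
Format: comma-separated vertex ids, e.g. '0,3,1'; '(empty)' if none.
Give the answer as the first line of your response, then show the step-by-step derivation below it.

4

step 1: dequeue 2; queue=[0,3,5]; order=2
step 2: dequeue 0; queue=[3,5,4]; order=2,0
step 3: dequeue 3; queue=[5,4]; order=2,0,3
step 4: dequeue 5; queue=[4]; order=2,0,3,5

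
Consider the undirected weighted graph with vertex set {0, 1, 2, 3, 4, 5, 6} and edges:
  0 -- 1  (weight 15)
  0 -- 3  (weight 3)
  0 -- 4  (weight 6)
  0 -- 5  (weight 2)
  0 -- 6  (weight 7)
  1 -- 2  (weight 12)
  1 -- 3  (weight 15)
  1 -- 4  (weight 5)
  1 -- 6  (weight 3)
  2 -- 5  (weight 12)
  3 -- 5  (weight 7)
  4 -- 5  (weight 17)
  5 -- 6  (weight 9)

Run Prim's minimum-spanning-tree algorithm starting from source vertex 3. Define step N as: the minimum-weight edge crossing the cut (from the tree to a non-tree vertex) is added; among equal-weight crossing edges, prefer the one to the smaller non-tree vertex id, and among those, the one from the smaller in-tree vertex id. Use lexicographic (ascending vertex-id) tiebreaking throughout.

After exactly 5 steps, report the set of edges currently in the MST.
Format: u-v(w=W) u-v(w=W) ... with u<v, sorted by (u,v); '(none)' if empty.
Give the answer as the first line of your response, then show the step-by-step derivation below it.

0-3(w=3) 0-4(w=6) 0-5(w=2) 1-4(w=5) 1-6(w=3)

step 1: add edge 0-3 (w=3); MST = {0-3(w=3)}
step 2: add edge 0-5 (w=2); MST = {0-3(w=3) 0-5(w=2)}
step 3: add edge 0-4 (w=6); MST = {0-3(w=3) 0-4(w=6) 0-5(w=2)}
step 4: add edge 1-4 (w=5); MST = {0-3(w=3) 0-4(w=6) 0-5(w=2) 1-4(w=5)}
step 5: add edge 1-6 (w=3); MST = {0-3(w=3) 0-4(w=6) 0-5(w=2) 1-4(w=5) 1-6(w=3)}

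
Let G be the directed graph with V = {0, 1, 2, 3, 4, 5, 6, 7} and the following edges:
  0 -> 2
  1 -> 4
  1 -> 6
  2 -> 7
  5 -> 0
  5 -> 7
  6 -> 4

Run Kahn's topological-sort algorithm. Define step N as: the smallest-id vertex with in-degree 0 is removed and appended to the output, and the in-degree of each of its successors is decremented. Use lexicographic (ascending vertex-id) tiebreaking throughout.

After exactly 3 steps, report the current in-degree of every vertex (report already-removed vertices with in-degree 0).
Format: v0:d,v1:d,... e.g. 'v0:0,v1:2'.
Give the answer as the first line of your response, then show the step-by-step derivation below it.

v0:0,v1:0,v2:1,v3:0,v4:1,v5:0,v6:0,v7:1

step 1: output 1; order=[1]; indeg=(1,0,1,0,1,0,0,2)
step 2: output 3; order=[1,3]; indeg=(1,0,1,0,1,0,0,2)
step 3: output 5; order=[1,3,5]; indeg=(0,0,1,0,1,0,0,1)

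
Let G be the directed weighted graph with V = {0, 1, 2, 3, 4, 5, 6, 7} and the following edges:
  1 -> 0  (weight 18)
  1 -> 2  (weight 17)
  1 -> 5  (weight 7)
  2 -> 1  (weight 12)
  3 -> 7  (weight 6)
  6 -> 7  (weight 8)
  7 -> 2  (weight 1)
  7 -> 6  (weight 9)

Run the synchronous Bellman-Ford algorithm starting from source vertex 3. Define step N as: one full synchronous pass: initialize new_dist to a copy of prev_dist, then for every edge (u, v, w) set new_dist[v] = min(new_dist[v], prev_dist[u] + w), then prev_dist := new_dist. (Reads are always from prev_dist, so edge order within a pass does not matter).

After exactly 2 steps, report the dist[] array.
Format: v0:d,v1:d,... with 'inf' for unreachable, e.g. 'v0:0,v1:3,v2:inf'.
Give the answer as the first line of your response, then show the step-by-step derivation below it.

v0:inf,v1:inf,v2:7,v3:0,v4:inf,v5:inf,v6:15,v7:6

step 1: dist = v0:inf,v1:inf,v2:inf,v3:0,v4:inf,v5:inf,v6:inf,v7:6
step 2: dist = v0:inf,v1:inf,v2:7,v3:0,v4:inf,v5:inf,v6:15,v7:6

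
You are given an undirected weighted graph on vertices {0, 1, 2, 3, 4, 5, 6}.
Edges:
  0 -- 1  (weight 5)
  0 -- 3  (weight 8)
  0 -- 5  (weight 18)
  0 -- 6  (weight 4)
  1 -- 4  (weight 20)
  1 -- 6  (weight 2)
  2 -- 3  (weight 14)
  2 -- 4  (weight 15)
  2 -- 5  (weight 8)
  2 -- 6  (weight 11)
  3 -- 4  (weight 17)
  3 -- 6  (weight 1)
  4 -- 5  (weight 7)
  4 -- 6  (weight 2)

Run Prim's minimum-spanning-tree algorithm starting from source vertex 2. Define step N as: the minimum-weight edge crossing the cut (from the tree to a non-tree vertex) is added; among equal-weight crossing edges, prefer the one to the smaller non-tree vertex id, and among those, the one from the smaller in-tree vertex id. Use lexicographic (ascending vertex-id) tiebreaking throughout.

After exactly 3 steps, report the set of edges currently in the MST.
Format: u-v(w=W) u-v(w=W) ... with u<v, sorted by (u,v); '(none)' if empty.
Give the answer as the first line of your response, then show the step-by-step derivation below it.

2-5(w=8) 4-5(w=7) 4-6(w=2)

step 1: add edge 2-5 (w=8); MST = {2-5(w=8)}
step 2: add edge 4-5 (w=7); MST = {2-5(w=8) 4-5(w=7)}
step 3: add edge 4-6 (w=2); MST = {2-5(w=8) 4-5(w=7) 4-6(w=2)}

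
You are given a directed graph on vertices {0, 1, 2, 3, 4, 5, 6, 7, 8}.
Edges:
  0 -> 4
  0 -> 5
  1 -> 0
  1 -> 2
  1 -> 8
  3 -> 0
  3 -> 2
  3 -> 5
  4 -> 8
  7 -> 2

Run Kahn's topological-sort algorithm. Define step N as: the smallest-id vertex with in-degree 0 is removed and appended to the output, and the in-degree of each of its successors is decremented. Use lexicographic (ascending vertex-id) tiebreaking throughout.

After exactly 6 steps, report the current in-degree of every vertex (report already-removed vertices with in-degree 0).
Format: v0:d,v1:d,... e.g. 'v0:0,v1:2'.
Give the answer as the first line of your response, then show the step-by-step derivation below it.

v0:0,v1:0,v2:1,v3:0,v4:0,v5:0,v6:0,v7:0,v8:0

step 1: output 1; order=[1]; indeg=(1,0,2,0,1,2,0,0,1)
step 2: output 3; order=[1,3]; indeg=(0,0,1,0,1,1,0,0,1)
step 3: output 0; order=[1,3,0]; indeg=(0,0,1,0,0,0,0,0,1)
step 4: output 4; order=[1,3,0,4]; indeg=(0,0,1,0,0,0,0,0,0)
step 5: output 5; order=[1,3,0,4,5]; indeg=(0,0,1,0,0,0,0,0,0)
step 6: output 6; order=[1,3,0,4,5,6]; indeg=(0,0,1,0,0,0,0,0,0)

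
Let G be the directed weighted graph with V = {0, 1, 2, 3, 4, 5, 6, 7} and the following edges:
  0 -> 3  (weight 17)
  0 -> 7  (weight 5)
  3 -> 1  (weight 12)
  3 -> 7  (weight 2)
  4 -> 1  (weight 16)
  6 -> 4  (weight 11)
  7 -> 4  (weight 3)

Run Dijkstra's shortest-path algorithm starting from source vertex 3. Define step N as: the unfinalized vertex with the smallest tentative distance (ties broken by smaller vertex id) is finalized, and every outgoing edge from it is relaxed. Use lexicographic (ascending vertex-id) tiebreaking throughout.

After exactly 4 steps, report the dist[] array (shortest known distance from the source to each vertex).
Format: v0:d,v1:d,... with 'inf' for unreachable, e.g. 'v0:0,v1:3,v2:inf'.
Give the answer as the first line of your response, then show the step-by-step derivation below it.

v0:inf,v1:12,v2:inf,v3:0,v4:5,v5:inf,v6:inf,v7:2

step 1: dist = v0:inf,v1:12,v2:inf,v3:0,v4:inf,v5:inf,v6:inf,v7:2
step 2: dist = v0:inf,v1:12,v2:inf,v3:0,v4:5,v5:inf,v6:inf,v7:2
step 3: dist = v0:inf,v1:12,v2:inf,v3:0,v4:5,v5:inf,v6:inf,v7:2
step 4: dist = v0:inf,v1:12,v2:inf,v3:0,v4:5,v5:inf,v6:inf,v7:2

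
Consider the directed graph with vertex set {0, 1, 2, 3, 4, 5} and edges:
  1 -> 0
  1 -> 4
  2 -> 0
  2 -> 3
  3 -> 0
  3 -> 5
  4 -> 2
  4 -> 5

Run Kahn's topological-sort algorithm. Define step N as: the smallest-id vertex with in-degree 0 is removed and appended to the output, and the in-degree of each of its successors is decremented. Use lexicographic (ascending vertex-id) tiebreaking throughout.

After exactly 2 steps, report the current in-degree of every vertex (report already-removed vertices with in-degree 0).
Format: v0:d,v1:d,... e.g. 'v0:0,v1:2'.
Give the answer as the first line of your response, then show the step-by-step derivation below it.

v0:2,v1:0,v2:0,v3:1,v4:0,v5:1

step 1: output 1; order=[1]; indeg=(2,0,1,1,0,2)
step 2: output 4; order=[1,4]; indeg=(2,0,0,1,0,1)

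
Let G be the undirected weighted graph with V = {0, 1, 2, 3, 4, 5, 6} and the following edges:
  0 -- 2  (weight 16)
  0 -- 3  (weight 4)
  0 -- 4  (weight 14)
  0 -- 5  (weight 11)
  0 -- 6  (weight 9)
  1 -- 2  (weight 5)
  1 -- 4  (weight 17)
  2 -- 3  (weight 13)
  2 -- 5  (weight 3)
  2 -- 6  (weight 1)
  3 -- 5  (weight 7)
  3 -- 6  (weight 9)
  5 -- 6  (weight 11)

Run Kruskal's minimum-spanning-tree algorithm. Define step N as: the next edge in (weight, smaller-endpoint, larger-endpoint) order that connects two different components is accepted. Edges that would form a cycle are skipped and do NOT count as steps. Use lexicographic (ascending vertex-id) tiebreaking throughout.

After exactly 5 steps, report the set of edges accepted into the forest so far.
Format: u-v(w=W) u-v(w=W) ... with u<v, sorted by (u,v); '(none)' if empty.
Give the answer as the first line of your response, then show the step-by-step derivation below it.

0-3(w=4) 1-2(w=5) 2-5(w=3) 2-6(w=1) 3-5(w=7)

step 1: add edge 2-6 (w=1); MST = {2-6(w=1)}
step 2: add edge 2-5 (w=3); MST = {2-5(w=3) 2-6(w=1)}
step 3: add edge 0-3 (w=4); MST = {0-3(w=4) 2-5(w=3) 2-6(w=1)}
step 4: add edge 1-2 (w=5); MST = {0-3(w=4) 1-2(w=5) 2-5(w=3) 2-6(w=1)}
step 5: add edge 3-5 (w=7); MST = {0-3(w=4) 1-2(w=5) 2-5(w=3) 2-6(w=1) 3-5(w=7)}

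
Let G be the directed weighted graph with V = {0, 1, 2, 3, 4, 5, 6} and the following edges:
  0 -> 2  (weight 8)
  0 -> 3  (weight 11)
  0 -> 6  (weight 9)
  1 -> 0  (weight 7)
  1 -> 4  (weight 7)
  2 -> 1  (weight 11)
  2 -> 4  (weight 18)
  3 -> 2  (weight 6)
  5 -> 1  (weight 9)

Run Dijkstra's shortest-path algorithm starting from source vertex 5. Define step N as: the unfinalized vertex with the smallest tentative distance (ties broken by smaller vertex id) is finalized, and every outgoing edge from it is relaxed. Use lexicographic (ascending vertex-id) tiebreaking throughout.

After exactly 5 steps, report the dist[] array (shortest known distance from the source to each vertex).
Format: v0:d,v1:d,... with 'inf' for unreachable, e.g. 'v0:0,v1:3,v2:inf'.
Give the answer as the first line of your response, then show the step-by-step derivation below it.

v0:16,v1:9,v2:24,v3:27,v4:16,v5:0,v6:25

step 1: dist = v0:inf,v1:9,v2:inf,v3:inf,v4:inf,v5:0,v6:inf
step 2: dist = v0:16,v1:9,v2:inf,v3:inf,v4:16,v5:0,v6:inf
step 3: dist = v0:16,v1:9,v2:24,v3:27,v4:16,v5:0,v6:25
step 4: dist = v0:16,v1:9,v2:24,v3:27,v4:16,v5:0,v6:25
step 5: dist = v0:16,v1:9,v2:24,v3:27,v4:16,v5:0,v6:25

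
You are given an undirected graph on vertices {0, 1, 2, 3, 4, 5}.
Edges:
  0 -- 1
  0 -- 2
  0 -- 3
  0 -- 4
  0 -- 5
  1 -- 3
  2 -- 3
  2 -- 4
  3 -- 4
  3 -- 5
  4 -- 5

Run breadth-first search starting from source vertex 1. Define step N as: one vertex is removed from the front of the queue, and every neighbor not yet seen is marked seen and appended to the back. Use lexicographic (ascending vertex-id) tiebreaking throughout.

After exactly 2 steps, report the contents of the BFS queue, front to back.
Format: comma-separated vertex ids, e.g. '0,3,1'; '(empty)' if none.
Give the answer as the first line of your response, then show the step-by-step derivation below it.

3,2,4,5

step 1: dequeue 1; queue=[0,3]; order=1
step 2: dequeue 0; queue=[3,2,4,5]; order=1,0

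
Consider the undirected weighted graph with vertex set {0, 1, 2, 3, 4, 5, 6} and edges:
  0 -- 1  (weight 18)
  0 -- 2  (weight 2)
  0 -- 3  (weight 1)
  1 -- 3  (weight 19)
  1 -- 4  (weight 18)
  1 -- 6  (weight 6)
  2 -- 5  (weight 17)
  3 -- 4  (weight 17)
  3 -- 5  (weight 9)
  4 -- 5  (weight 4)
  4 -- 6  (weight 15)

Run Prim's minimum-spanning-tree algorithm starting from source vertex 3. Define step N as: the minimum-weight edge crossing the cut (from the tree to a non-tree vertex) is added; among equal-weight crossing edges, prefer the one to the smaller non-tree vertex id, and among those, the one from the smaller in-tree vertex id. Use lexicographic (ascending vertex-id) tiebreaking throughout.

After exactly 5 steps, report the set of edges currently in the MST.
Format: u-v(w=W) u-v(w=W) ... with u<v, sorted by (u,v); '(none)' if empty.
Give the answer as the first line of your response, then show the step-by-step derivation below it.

0-2(w=2) 0-3(w=1) 3-5(w=9) 4-5(w=4) 4-6(w=15)

step 1: add edge 0-3 (w=1); MST = {0-3(w=1)}
step 2: add edge 0-2 (w=2); MST = {0-2(w=2) 0-3(w=1)}
step 3: add edge 3-5 (w=9); MST = {0-2(w=2) 0-3(w=1) 3-5(w=9)}
step 4: add edge 4-5 (w=4); MST = {0-2(w=2) 0-3(w=1) 3-5(w=9) 4-5(w=4)}
step 5: add edge 4-6 (w=15); MST = {0-2(w=2) 0-3(w=1) 3-5(w=9) 4-5(w=4) 4-6(w=15)}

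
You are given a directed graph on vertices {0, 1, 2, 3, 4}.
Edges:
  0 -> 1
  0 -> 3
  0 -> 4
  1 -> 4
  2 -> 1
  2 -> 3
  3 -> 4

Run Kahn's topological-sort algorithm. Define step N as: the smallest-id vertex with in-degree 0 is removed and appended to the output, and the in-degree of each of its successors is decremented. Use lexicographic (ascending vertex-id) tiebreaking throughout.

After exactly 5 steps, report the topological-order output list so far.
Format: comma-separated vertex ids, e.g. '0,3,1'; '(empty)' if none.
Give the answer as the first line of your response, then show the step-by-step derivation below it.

0,2,1,3,4

step 1: output 0; order=[0]; indeg=(0,1,0,1,2)
step 2: output 2; order=[0,2]; indeg=(0,0,0,0,2)
step 3: output 1; order=[0,2,1]; indeg=(0,0,0,0,1)
step 4: output 3; order=[0,2,1,3]; indeg=(0,0,0,0,0)
step 5: output 4; order=[0,2,1,3,4]; indeg=(0,0,0,0,0)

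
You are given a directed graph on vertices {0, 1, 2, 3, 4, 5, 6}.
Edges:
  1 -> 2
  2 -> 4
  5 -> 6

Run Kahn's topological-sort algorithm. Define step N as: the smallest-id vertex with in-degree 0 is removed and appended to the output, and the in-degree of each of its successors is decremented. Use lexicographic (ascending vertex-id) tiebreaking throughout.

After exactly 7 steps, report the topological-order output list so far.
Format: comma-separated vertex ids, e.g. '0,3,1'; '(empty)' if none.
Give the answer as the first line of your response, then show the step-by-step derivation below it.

0,1,2,3,4,5,6

step 1: output 0; order=[0]; indeg=(0,0,1,0,1,0,1)
step 2: output 1; order=[0,1]; indeg=(0,0,0,0,1,0,1)
step 3: output 2; order=[0,1,2]; indeg=(0,0,0,0,0,0,1)
step 4: output 3; order=[0,1,2,3]; indeg=(0,0,0,0,0,0,1)
step 5: output 4; order=[0,1,2,3,4]; indeg=(0,0,0,0,0,0,1)
step 6: output 5; order=[0,1,2,3,4,5]; indeg=(0,0,0,0,0,0,0)
step 7: output 6; order=[0,1,2,3,4,5,6]; indeg=(0,0,0,0,0,0,0)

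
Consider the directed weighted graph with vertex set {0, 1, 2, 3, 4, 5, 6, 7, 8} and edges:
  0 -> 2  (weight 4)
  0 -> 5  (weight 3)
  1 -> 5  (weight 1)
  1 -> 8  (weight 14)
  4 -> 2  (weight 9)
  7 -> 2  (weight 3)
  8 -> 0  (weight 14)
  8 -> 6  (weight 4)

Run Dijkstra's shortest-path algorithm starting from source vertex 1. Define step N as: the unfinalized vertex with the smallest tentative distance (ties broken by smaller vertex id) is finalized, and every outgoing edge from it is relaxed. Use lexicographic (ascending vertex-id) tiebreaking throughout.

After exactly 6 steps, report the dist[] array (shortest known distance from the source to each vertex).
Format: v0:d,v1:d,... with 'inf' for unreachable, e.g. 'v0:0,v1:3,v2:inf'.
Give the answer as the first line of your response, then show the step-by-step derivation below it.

v0:28,v1:0,v2:32,v3:inf,v4:inf,v5:1,v6:18,v7:inf,v8:14

step 1: dist = v0:inf,v1:0,v2:inf,v3:inf,v4:inf,v5:1,v6:inf,v7:inf,v8:14
step 2: dist = v0:inf,v1:0,v2:inf,v3:inf,v4:inf,v5:1,v6:inf,v7:inf,v8:14
step 3: dist = v0:28,v1:0,v2:inf,v3:inf,v4:inf,v5:1,v6:18,v7:inf,v8:14
step 4: dist = v0:28,v1:0,v2:inf,v3:inf,v4:inf,v5:1,v6:18,v7:inf,v8:14
step 5: dist = v0:28,v1:0,v2:32,v3:inf,v4:inf,v5:1,v6:18,v7:inf,v8:14
step 6: dist = v0:28,v1:0,v2:32,v3:inf,v4:inf,v5:1,v6:18,v7:inf,v8:14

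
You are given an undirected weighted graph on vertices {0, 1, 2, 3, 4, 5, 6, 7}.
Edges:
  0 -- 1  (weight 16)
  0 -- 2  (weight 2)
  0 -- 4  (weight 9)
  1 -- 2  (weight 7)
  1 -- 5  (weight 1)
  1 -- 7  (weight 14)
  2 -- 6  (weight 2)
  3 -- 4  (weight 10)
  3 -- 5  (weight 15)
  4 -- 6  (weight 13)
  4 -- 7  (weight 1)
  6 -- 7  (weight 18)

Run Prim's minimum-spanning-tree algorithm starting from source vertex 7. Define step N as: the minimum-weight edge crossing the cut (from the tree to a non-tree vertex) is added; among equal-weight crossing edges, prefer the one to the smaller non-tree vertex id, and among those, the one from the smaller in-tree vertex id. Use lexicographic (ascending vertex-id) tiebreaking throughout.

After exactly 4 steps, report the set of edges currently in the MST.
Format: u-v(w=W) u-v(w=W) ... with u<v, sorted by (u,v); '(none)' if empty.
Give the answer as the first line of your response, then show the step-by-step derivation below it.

0-2(w=2) 0-4(w=9) 2-6(w=2) 4-7(w=1)

step 1: add edge 4-7 (w=1); MST = {4-7(w=1)}
step 2: add edge 0-4 (w=9); MST = {0-4(w=9) 4-7(w=1)}
step 3: add edge 0-2 (w=2); MST = {0-2(w=2) 0-4(w=9) 4-7(w=1)}
step 4: add edge 2-6 (w=2); MST = {0-2(w=2) 0-4(w=9) 2-6(w=2) 4-7(w=1)}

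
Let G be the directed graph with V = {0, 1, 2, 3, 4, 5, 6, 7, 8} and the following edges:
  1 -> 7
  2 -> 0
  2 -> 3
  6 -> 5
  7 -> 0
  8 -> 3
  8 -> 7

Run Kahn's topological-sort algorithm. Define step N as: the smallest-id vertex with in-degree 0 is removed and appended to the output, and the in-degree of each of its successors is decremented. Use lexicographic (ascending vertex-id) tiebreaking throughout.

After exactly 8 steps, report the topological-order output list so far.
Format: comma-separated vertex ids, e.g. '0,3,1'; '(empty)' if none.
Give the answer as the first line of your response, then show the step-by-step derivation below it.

1,2,4,6,5,8,3,7

step 1: output 1; order=[1]; indeg=(2,0,0,2,0,1,0,1,0)
step 2: output 2; order=[1,2]; indeg=(1,0,0,1,0,1,0,1,0)
step 3: output 4; order=[1,2,4]; indeg=(1,0,0,1,0,1,0,1,0)
step 4: output 6; order=[1,2,4,6]; indeg=(1,0,0,1,0,0,0,1,0)
step 5: output 5; order=[1,2,4,6,5]; indeg=(1,0,0,1,0,0,0,1,0)
step 6: output 8; order=[1,2,4,6,5,8]; indeg=(1,0,0,0,0,0,0,0,0)
step 7: output 3; order=[1,2,4,6,5,8,3]; indeg=(1,0,0,0,0,0,0,0,0)
step 8: output 7; order=[1,2,4,6,5,8,3,7]; indeg=(0,0,0,0,0,0,0,0,0)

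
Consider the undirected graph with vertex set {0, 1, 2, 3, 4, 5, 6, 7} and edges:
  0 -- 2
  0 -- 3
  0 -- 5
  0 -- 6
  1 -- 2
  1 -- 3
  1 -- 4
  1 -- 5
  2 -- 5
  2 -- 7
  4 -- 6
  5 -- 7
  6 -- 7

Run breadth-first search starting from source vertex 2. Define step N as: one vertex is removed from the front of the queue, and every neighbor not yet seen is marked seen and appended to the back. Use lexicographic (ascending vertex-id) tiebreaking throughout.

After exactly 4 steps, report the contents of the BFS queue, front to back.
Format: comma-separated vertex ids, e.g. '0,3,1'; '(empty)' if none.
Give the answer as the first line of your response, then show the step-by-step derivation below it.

7,3,6,4

step 1: dequeue 2; queue=[0,1,5,7]; order=2
step 2: dequeue 0; queue=[1,5,7,3,6]; order=2,0
step 3: dequeue 1; queue=[5,7,3,6,4]; order=2,0,1
step 4: dequeue 5; queue=[7,3,6,4]; order=2,0,1,5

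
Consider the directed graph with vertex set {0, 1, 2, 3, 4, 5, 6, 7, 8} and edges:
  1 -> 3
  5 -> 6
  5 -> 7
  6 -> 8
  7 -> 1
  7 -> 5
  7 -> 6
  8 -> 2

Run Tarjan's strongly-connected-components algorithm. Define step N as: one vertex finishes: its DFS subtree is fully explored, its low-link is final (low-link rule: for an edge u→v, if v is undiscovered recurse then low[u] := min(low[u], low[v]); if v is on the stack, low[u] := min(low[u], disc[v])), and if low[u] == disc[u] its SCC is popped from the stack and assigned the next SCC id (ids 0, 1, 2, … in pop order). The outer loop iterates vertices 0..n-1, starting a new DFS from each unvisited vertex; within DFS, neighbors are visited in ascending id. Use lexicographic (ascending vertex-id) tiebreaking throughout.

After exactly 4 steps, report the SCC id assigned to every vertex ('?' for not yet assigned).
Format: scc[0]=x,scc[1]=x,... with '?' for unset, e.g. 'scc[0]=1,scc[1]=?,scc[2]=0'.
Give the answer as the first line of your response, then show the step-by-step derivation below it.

scc[0]=0,scc[1]=2,scc[2]=3,scc[3]=1,scc[4]=?,scc[5]=?,scc[6]=?,scc[7]=?,scc[8]=?

step 1: low=(low[0]=0,low[1]=?,low[2]=?,low[3]=?,low[4]=?,low[5]=?,low[6]=?,low[7]=?,low[8]=?); scc=(scc[0]=0,scc[1]=?,scc[2]=?,scc[3]=?,scc[4]=?,scc[5]=?,scc[6]=?,scc[7]=?,scc[8]=?)
step 2: low=(low[0]=0,low[1]=1,low[2]=?,low[3]=2,low[4]=?,low[5]=?,low[6]=?,low[7]=?,low[8]=?); scc=(scc[0]=0,scc[1]=?,scc[2]=?,scc[3]=1,scc[4]=?,scc[5]=?,scc[6]=?,scc[7]=?,scc[8]=?)
step 3: low=(low[0]=0,low[1]=1,low[2]=?,low[3]=2,low[4]=?,low[5]=?,low[6]=?,low[7]=?,low[8]=?); scc=(scc[0]=0,scc[1]=2,scc[2]=?,scc[3]=1,scc[4]=?,scc[5]=?,scc[6]=?,scc[7]=?,scc[8]=?)
step 4: low=(low[0]=0,low[1]=1,low[2]=3,low[3]=2,low[4]=?,low[5]=?,low[6]=?,low[7]=?,low[8]=?); scc=(scc[0]=0,scc[1]=2,scc[2]=3,scc[3]=1,scc[4]=?,scc[5]=?,scc[6]=?,scc[7]=?,scc[8]=?)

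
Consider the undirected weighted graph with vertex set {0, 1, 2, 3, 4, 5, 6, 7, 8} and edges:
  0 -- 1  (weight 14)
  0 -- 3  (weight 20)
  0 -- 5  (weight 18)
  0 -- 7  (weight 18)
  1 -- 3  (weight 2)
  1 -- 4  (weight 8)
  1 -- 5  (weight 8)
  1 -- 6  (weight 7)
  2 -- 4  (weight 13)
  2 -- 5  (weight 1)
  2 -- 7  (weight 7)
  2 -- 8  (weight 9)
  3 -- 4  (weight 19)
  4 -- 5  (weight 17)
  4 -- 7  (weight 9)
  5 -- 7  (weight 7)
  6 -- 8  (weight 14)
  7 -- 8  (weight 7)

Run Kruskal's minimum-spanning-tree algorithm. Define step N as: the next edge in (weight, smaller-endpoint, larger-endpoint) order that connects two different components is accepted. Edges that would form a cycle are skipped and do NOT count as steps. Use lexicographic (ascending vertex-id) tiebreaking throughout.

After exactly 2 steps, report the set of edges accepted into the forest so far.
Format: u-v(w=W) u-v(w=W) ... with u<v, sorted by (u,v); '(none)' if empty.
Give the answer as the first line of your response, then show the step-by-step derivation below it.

1-3(w=2) 2-5(w=1)

step 1: add edge 2-5 (w=1); MST = {2-5(w=1)}
step 2: add edge 1-3 (w=2); MST = {1-3(w=2) 2-5(w=1)}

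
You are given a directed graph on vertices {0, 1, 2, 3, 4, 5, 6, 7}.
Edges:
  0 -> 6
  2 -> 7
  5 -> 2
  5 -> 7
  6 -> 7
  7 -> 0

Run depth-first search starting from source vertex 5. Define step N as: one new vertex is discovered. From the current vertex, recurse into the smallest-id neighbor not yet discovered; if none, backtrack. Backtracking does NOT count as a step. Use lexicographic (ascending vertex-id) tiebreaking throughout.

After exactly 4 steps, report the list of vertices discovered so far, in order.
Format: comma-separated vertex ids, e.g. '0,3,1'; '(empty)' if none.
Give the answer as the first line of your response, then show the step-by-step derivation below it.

5,2,7,0

step 1: discover 5; path=5; order=5
step 2: discover 2; path=5>2; order=5,2
step 3: discover 7; path=5>2>7; order=5,2,7
step 4: discover 0; path=5>2>7>0; order=5,2,7,0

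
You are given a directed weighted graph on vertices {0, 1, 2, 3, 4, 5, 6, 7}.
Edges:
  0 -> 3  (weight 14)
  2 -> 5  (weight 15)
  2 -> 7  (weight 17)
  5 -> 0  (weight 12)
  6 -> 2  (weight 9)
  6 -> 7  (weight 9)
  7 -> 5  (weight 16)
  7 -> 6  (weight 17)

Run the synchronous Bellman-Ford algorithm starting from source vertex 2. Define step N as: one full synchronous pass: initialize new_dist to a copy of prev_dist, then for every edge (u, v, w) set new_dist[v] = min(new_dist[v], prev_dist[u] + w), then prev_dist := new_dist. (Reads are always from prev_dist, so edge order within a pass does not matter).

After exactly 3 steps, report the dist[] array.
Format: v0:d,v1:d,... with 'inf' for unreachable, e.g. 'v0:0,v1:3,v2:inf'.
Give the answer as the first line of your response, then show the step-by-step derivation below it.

v0:27,v1:inf,v2:0,v3:41,v4:inf,v5:15,v6:34,v7:17

step 1: dist = v0:inf,v1:inf,v2:0,v3:inf,v4:inf,v5:15,v6:inf,v7:17
step 2: dist = v0:27,v1:inf,v2:0,v3:inf,v4:inf,v5:15,v6:34,v7:17
step 3: dist = v0:27,v1:inf,v2:0,v3:41,v4:inf,v5:15,v6:34,v7:17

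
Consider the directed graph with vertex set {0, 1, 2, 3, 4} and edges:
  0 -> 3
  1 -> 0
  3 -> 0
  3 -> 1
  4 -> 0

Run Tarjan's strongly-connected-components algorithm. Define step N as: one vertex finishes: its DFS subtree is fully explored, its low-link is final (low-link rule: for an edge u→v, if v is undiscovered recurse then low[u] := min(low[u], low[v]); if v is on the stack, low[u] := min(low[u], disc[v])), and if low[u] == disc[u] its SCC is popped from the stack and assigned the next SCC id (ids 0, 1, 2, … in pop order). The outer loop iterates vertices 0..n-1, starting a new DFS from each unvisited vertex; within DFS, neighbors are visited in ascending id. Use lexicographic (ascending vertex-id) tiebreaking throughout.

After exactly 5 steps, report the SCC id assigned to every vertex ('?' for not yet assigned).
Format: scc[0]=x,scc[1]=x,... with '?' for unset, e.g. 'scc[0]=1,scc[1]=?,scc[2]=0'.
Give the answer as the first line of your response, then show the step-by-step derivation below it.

scc[0]=0,scc[1]=0,scc[2]=1,scc[3]=0,scc[4]=2

step 1: low=(low[0]=0,low[1]=0,low[2]=?,low[3]=0,low[4]=?); scc=(scc[0]=?,scc[1]=?,scc[2]=?,scc[3]=?,scc[4]=?)
step 2: low=(low[0]=0,low[1]=0,low[2]=?,low[3]=0,low[4]=?); scc=(scc[0]=?,scc[1]=?,scc[2]=?,scc[3]=?,scc[4]=?)
step 3: low=(low[0]=0,low[1]=0,low[2]=?,low[3]=0,low[4]=?); scc=(scc[0]=0,scc[1]=0,scc[2]=?,scc[3]=0,scc[4]=?)
step 4: low=(low[0]=0,low[1]=0,low[2]=3,low[3]=0,low[4]=?); scc=(scc[0]=0,scc[1]=0,scc[2]=1,scc[3]=0,scc[4]=?)
step 5: low=(low[0]=0,low[1]=0,low[2]=3,low[3]=0,low[4]=4); scc=(scc[0]=0,scc[1]=0,scc[2]=1,scc[3]=0,scc[4]=2)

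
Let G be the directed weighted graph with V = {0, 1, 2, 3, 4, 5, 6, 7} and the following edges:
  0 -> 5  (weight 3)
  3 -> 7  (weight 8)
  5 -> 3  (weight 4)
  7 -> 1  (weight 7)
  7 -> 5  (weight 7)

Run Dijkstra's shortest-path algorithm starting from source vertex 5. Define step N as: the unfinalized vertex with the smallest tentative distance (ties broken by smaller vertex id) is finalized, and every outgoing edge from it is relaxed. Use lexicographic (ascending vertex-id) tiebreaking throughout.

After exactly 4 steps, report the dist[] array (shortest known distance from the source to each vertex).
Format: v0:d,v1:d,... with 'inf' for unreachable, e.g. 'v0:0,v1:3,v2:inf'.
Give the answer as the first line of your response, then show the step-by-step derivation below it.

v0:inf,v1:19,v2:inf,v3:4,v4:inf,v5:0,v6:inf,v7:12

step 1: dist = v0:inf,v1:inf,v2:inf,v3:4,v4:inf,v5:0,v6:inf,v7:inf
step 2: dist = v0:inf,v1:inf,v2:inf,v3:4,v4:inf,v5:0,v6:inf,v7:12
step 3: dist = v0:inf,v1:19,v2:inf,v3:4,v4:inf,v5:0,v6:inf,v7:12
step 4: dist = v0:inf,v1:19,v2:inf,v3:4,v4:inf,v5:0,v6:inf,v7:12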